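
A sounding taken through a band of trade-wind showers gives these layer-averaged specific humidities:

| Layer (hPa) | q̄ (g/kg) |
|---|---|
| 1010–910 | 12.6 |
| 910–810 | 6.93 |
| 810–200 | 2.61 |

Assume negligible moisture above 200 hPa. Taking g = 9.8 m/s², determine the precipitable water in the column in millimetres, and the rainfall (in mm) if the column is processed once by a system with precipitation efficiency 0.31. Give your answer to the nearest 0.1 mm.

PW ≈ 36.2 mm; rainfall ≈ 11.2 mm

Precipitable water is the column-integrated vapour mass per unit area: PW = (1/g) Σ q̄ Δp, with q in kg/kg and Δp in Pa (1 kg/m² of water = 1 mm).
Layer 1010–910 hPa: Δp = 100 hPa = 10000 Pa, q̄ = 0.0126 kg/kg → 0.0126 × 10000 / 9.8 = 12.86 mm
Layer 910–810 hPa: Δp = 100 hPa = 10000 Pa, q̄ = 0.00693 kg/kg → 0.00693 × 10000 / 9.8 = 7.07 mm
Layer 810–200 hPa: Δp = 610 hPa = 61000 Pa, q̄ = 0.00261 kg/kg → 0.00261 × 61000 / 9.8 = 16.25 mm
PW = 12.86 + 7.07 + 16.25 = 36.18 ≈ 36.2 mm.
Rainfall = ε × PW = 0.31 × 36.2 = 11.2 mm.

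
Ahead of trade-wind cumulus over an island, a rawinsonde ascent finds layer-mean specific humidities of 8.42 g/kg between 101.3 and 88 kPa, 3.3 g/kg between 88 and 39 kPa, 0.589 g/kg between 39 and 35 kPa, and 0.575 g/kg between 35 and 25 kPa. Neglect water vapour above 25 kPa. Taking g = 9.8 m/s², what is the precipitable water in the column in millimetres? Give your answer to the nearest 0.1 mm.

PW ≈ 28.8 mm

Precipitable water is the column-integrated vapour mass per unit area: PW = (1/g) Σ q̄ Δp, with q in kg/kg and Δp in Pa (1 kg/m² of water = 1 mm).
Layer 101.3–88 kPa: Δp = 133 hPa = 13300 Pa, q̄ = 0.00842 kg/kg → 0.00842 × 13300 / 9.8 = 11.43 mm
Layer 88–39 kPa: Δp = 490 hPa = 49000 Pa, q̄ = 0.0033 kg/kg → 0.0033 × 49000 / 9.8 = 16.50 mm
Layer 39–35 kPa: Δp = 40 hPa = 4000 Pa, q̄ = 0.000589 kg/kg → 0.000589 × 4000 / 9.8 = 0.24 mm
Layer 35–25 kPa: Δp = 100 hPa = 10000 Pa, q̄ = 0.000575 kg/kg → 0.000575 × 10000 / 9.8 = 0.59 mm
PW = 11.43 + 16.50 + 0.24 + 0.59 = 28.76 ≈ 28.8 mm.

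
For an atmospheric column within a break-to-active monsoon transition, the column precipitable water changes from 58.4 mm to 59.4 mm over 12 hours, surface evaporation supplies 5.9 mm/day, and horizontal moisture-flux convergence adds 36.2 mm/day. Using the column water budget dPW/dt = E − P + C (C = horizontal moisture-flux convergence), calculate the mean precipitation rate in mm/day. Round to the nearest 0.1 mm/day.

P ≈ 40.1 mm/day

dPW/dt = (59.4 − 58.4) mm / (12/24 day) = +2.000 mm/day.
P = E + C − dPW/dt = 5.9 + (36.2) − (+2.000) = 40.1 mm/day.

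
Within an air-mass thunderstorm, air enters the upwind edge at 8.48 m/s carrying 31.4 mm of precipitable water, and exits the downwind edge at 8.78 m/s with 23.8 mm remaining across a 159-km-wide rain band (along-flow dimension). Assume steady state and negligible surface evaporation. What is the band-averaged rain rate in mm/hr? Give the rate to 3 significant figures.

Column moisture flux per unit crosswind length is F = V × PW.
Inflow: F_in = 8.48 × 31.4 = 266.272 mm·m/s
Outflow: F_out = 8.78 × 23.8 = 208.964 mm·m/s
Steady-state rate R = (F_in − F_out)/L = (266.272 − 208.964) / 159000 m = 3.604e-04 mm/s.
R = 3.604e-04 × 3600 = 1.30 mm/hr.

R ≈ 1.30 mm/hr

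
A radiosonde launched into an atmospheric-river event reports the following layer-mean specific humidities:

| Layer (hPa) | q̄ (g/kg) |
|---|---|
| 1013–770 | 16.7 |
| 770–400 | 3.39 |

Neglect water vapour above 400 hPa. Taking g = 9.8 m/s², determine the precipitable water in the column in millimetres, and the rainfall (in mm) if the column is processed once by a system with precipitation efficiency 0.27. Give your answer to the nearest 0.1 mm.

Precipitable water is the column-integrated vapour mass per unit area: PW = (1/g) Σ q̄ Δp, with q in kg/kg and Δp in Pa (1 kg/m² of water = 1 mm).
Layer 1013–770 hPa: Δp = 243 hPa = 24300 Pa, q̄ = 0.0167 kg/kg → 0.0167 × 24300 / 9.8 = 41.41 mm
Layer 770–400 hPa: Δp = 370 hPa = 37000 Pa, q̄ = 0.00339 kg/kg → 0.00339 × 37000 / 9.8 = 12.80 mm
PW = 41.41 + 12.80 = 54.21 ≈ 54.2 mm.
Rainfall = ε × PW = 0.27 × 54.2 = 14.6 mm.

PW ≈ 54.2 mm; rainfall ≈ 14.6 mm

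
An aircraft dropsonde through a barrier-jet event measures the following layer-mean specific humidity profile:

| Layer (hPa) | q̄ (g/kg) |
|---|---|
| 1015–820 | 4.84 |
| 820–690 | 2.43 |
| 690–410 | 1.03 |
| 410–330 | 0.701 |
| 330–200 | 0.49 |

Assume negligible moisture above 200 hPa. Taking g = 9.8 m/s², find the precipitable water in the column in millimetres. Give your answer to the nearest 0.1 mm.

PW ≈ 17.0 mm

Precipitable water is the column-integrated vapour mass per unit area: PW = (1/g) Σ q̄ Δp, with q in kg/kg and Δp in Pa (1 kg/m² of water = 1 mm).
Layer 1015–820 hPa: Δp = 195 hPa = 19500 Pa, q̄ = 0.00484 kg/kg → 0.00484 × 19500 / 9.8 = 9.63 mm
Layer 820–690 hPa: Δp = 130 hPa = 13000 Pa, q̄ = 0.00243 kg/kg → 0.00243 × 13000 / 9.8 = 3.22 mm
Layer 690–410 hPa: Δp = 280 hPa = 28000 Pa, q̄ = 0.00103 kg/kg → 0.00103 × 28000 / 9.8 = 2.94 mm
Layer 410–330 hPa: Δp = 80 hPa = 8000 Pa, q̄ = 0.000701 kg/kg → 0.000701 × 8000 / 9.8 = 0.57 mm
Layer 330–200 hPa: Δp = 130 hPa = 13000 Pa, q̄ = 0.00049 kg/kg → 0.00049 × 13000 / 9.8 = 0.65 mm
PW = 9.63 + 3.22 + 2.94 + 0.57 + 0.65 = 17.01 ≈ 17.0 mm.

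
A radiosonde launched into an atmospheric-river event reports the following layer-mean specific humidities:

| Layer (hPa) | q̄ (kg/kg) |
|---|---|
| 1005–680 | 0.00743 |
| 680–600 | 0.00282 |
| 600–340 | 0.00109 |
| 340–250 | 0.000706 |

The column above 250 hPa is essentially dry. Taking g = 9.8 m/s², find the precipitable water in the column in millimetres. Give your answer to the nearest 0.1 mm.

Precipitable water is the column-integrated vapour mass per unit area: PW = (1/g) Σ q̄ Δp, with q in kg/kg and Δp in Pa (1 kg/m² of water = 1 mm).
Layer 1005–680 hPa: Δp = 325 hPa = 32500 Pa, q̄ = 0.00743 kg/kg → 0.00743 × 32500 / 9.8 = 24.64 mm
Layer 680–600 hPa: Δp = 80 hPa = 8000 Pa, q̄ = 0.00282 kg/kg → 0.00282 × 8000 / 9.8 = 2.30 mm
Layer 600–340 hPa: Δp = 260 hPa = 26000 Pa, q̄ = 0.00109 kg/kg → 0.00109 × 26000 / 9.8 = 2.89 mm
Layer 340–250 hPa: Δp = 90 hPa = 9000 Pa, q̄ = 0.000706 kg/kg → 0.000706 × 9000 / 9.8 = 0.65 mm
PW = 24.64 + 2.30 + 2.89 + 0.65 = 30.48 ≈ 30.5 mm.

PW ≈ 30.5 mm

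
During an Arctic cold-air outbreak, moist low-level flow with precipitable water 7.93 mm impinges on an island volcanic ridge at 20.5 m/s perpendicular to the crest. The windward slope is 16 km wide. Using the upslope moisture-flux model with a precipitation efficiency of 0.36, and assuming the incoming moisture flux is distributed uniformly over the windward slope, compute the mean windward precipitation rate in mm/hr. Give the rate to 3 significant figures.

Incoming column moisture flux per unit ridge length: F = V × PW = 20.5 × 7.93 = 162.565 mm·m/s.
Spread over the 16 km slope with efficiency ε = 0.36: R = ε·F/W = 0.36 × 162.565 / 16000 m = 3.658e-03 mm/s.
R = 3.658e-03 × 3600 = 13.2 mm/hr.

R ≈ 13.2 mm/hr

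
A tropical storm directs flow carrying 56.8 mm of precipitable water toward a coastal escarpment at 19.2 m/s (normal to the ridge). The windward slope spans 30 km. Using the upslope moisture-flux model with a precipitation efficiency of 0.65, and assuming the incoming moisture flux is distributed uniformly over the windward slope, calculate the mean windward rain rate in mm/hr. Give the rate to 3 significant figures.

R ≈ 85.1 mm/hr

Incoming column moisture flux per unit ridge length: F = V × PW = 19.2 × 56.8 = 1090.56 mm·m/s.
Spread over the 30 km slope with efficiency ε = 0.65: R = ε·F/W = 0.65 × 1090.56 / 30000 m = 2.363e-02 mm/s.
R = 2.363e-02 × 3600 = 85.1 mm/hr.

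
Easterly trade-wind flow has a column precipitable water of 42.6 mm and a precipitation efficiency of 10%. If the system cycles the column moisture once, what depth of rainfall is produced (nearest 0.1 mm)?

rainfall ≈ 4.3 mm

Rainfall = ε × PW = 0.10 × 42.6 = 4.3 mm.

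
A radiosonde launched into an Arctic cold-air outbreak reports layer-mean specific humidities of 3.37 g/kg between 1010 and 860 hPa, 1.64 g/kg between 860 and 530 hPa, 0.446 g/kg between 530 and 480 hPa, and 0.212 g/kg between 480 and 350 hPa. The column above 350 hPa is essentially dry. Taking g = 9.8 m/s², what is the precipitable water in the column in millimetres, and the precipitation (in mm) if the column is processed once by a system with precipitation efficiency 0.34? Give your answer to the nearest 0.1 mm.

PW ≈ 11.2 mm; precipitation ≈ 3.8 mm

Precipitable water is the column-integrated vapour mass per unit area: PW = (1/g) Σ q̄ Δp, with q in kg/kg and Δp in Pa (1 kg/m² of water = 1 mm).
Layer 1010–860 hPa: Δp = 150 hPa = 15000 Pa, q̄ = 0.00337 kg/kg → 0.00337 × 15000 / 9.8 = 5.16 mm
Layer 860–530 hPa: Δp = 330 hPa = 33000 Pa, q̄ = 0.00164 kg/kg → 0.00164 × 33000 / 9.8 = 5.52 mm
Layer 530–480 hPa: Δp = 50 hPa = 5000 Pa, q̄ = 0.000446 kg/kg → 0.000446 × 5000 / 9.8 = 0.23 mm
Layer 480–350 hPa: Δp = 130 hPa = 13000 Pa, q̄ = 0.000212 kg/kg → 0.000212 × 13000 / 9.8 = 0.28 mm
PW = 5.16 + 5.52 + 0.23 + 0.28 = 11.19 ≈ 11.2 mm.
Precipitation = ε × PW = 0.34 × 11.2 = 3.8 mm.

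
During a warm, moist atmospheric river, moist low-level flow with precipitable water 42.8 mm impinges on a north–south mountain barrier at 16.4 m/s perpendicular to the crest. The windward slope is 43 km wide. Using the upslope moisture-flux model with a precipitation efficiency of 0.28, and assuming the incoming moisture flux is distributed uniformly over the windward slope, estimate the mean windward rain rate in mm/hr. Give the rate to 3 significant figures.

R ≈ 16.5 mm/hr

Incoming column moisture flux per unit ridge length: F = V × PW = 16.4 × 42.8 = 701.92 mm·m/s.
Spread over the 43 km slope with efficiency ε = 0.28: R = ε·F/W = 0.28 × 701.92 / 43000 m = 4.571e-03 mm/s.
R = 4.571e-03 × 3600 = 16.5 mm/hr.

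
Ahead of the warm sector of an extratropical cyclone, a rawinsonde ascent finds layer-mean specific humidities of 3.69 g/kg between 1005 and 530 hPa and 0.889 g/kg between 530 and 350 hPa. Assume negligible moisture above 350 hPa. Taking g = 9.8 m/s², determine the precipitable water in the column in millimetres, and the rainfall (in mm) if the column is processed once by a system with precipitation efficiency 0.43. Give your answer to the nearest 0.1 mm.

Precipitable water is the column-integrated vapour mass per unit area: PW = (1/g) Σ q̄ Δp, with q in kg/kg and Δp in Pa (1 kg/m² of water = 1 mm).
Layer 1005–530 hPa: Δp = 475 hPa = 47500 Pa, q̄ = 0.00369 kg/kg → 0.00369 × 47500 / 9.8 = 17.89 mm
Layer 530–350 hPa: Δp = 180 hPa = 18000 Pa, q̄ = 0.000889 kg/kg → 0.000889 × 18000 / 9.8 = 1.63 mm
PW = 17.89 + 1.63 = 19.52 ≈ 19.5 mm.
Rainfall = ε × PW = 0.43 × 19.5 = 8.4 mm.

PW ≈ 19.5 mm; rainfall ≈ 8.4 mm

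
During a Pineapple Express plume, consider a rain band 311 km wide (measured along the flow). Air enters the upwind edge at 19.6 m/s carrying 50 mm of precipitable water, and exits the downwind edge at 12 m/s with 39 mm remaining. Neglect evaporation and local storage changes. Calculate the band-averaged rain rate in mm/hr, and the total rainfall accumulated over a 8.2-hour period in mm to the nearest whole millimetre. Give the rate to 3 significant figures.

Column moisture flux per unit crosswind length is F = V × PW.
Inflow: F_in = 19.6 × 50 = 980 mm·m/s
Outflow: F_out = 12 × 39 = 468 mm·m/s
Steady-state rate R = (F_in − F_out)/L = (980 − 468) / 311000 m = 1.646e-03 mm/s.
R = 1.646e-03 × 3600 = 5.93 mm/hr.
Over 8.2 h: total = 5.93 × 8.2 = 48.626 ≈ 49 mm.

R ≈ 5.93 mm/hr; total ≈ 49 mm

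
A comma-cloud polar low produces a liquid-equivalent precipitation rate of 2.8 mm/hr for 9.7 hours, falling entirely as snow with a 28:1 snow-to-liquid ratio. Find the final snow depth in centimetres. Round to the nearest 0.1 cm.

Liquid-equivalent depth = 2.8 × 9.7 = 27.16 mm.
Snow depth = 27.16 mm × 28 = 760.48 mm = 76.0 cm.

snow depth ≈ 76.0 cm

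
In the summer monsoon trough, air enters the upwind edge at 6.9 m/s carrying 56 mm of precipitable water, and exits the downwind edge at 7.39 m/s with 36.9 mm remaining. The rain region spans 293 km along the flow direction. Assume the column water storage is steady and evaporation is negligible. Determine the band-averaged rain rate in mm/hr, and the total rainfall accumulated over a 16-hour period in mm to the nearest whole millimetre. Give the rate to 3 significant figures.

Column moisture flux per unit crosswind length is F = V × PW.
Inflow: F_in = 6.9 × 56 = 386.4 mm·m/s
Outflow: F_out = 7.39 × 36.9 = 272.691 mm·m/s
Steady-state rate R = (F_in − F_out)/L = (386.4 − 272.691) / 293000 m = 3.881e-04 mm/s.
R = 3.881e-04 × 3600 = 1.40 mm/hr.
Over 16 h: total = 1.40 × 16 = 22.4 ≈ 22 mm.

R ≈ 1.40 mm/hr; total ≈ 22 mm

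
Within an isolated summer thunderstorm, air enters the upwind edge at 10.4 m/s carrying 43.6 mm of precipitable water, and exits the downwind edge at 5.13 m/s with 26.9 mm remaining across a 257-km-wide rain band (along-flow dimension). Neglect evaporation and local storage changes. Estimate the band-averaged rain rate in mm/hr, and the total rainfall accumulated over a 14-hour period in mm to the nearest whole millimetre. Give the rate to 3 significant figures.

Column moisture flux per unit crosswind length is F = V × PW.
Inflow: F_in = 10.4 × 43.6 = 453.44 mm·m/s
Outflow: F_out = 5.13 × 26.9 = 137.997 mm·m/s
Steady-state rate R = (F_in − F_out)/L = (453.44 − 137.997) / 257000 m = 1.227e-03 mm/s.
R = 1.227e-03 × 3600 = 4.42 mm/hr.
Over 14 h: total = 4.42 × 14 = 61.88 ≈ 62 mm.

R ≈ 4.42 mm/hr; total ≈ 62 mm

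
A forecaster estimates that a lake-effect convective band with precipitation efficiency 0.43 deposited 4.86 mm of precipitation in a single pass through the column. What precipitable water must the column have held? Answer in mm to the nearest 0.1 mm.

PW = precipitation / ε = 4.86 / 0.43 = 11.3 mm.

PW ≈ 11.3 mm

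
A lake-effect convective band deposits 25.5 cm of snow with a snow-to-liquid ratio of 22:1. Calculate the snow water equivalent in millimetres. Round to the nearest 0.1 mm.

SWE ≈ 11.6 mm

SWE = snow depth / ratio = 25.5 cm / 22 = 1.159 cm = 11.6 mm.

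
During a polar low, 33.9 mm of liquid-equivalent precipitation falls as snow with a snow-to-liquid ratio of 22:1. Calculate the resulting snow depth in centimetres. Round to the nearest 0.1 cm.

Snow depth = liquid × ratio = 33.9 mm × 22 = 745.8 mm = 74.6 cm.

snow depth ≈ 74.6 cm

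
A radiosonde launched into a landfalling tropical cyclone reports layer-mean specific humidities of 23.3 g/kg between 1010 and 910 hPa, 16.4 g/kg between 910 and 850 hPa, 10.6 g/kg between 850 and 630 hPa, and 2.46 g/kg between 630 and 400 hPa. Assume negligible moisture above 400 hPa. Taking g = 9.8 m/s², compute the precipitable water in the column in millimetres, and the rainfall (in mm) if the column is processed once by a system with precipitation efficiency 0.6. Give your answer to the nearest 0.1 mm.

Precipitable water is the column-integrated vapour mass per unit area: PW = (1/g) Σ q̄ Δp, with q in kg/kg and Δp in Pa (1 kg/m² of water = 1 mm).
Layer 1010–910 hPa: Δp = 100 hPa = 10000 Pa, q̄ = 0.0233 kg/kg → 0.0233 × 10000 / 9.8 = 23.78 mm
Layer 910–850 hPa: Δp = 60 hPa = 6000 Pa, q̄ = 0.0164 kg/kg → 0.0164 × 6000 / 9.8 = 10.04 mm
Layer 850–630 hPa: Δp = 220 hPa = 22000 Pa, q̄ = 0.0106 kg/kg → 0.0106 × 22000 / 9.8 = 23.80 mm
Layer 630–400 hPa: Δp = 230 hPa = 23000 Pa, q̄ = 0.00246 kg/kg → 0.00246 × 23000 / 9.8 = 5.77 mm
PW = 23.78 + 10.04 + 23.80 + 5.77 = 63.39 ≈ 63.4 mm.
Rainfall = ε × PW = 0.6 × 63.4 = 38.0 mm.

PW ≈ 63.4 mm; rainfall ≈ 38.0 mm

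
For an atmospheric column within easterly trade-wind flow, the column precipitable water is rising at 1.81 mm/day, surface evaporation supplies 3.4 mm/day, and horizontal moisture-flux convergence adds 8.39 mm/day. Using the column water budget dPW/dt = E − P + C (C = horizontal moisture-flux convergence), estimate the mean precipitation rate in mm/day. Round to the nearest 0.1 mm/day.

P ≈ 10.0 mm/day

dPW/dt = +1.81 mm/day.
P = E + C − dPW/dt = 3.4 + (8.39) − (+1.81) = 10.0 mm/day.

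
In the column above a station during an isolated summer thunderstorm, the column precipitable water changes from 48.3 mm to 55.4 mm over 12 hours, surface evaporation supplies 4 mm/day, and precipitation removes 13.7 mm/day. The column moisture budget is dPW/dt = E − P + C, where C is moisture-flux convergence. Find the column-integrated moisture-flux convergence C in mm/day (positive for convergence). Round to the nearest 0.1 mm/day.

dPW/dt = (55.4 − 48.3) mm / (12/24 day) = +14.200 mm/day.
C = dPW/dt − E + P = (+14.200) − 4 + 13.7 = 23.9 mm/day.

C ≈ 23.9 mm/day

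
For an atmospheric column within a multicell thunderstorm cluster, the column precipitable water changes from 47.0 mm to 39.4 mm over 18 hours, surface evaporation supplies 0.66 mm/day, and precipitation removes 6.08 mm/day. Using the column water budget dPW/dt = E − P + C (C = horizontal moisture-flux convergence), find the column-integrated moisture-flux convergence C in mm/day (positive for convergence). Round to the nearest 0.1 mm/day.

dPW/dt = (39.4 − 47.0) mm / (18/24 day) = -10.133 mm/day.
C = dPW/dt − E + P = (-10.133) − 0.66 + 6.08 = -4.7 mm/day.

C ≈ -4.7 mm/day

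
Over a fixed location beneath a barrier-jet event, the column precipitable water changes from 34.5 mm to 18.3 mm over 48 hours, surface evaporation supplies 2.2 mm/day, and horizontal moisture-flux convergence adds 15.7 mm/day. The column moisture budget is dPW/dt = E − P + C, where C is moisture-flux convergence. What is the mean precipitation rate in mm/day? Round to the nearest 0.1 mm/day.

P ≈ 26.0 mm/day

dPW/dt = (18.3 − 34.5) mm / (48/24 day) = -8.100 mm/day.
P = E + C − dPW/dt = 2.2 + (15.7) − (-8.100) = 26.0 mm/day.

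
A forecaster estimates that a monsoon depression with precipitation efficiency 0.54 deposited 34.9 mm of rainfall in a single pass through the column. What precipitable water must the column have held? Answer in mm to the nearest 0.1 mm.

PW ≈ 64.6 mm

PW = rainfall / ε = 34.9 / 0.54 = 64.6 mm.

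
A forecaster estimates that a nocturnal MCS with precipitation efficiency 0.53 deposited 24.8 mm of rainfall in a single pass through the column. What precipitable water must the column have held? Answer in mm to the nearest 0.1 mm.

PW = rainfall / ε = 24.8 / 0.53 = 46.8 mm.

PW ≈ 46.8 mm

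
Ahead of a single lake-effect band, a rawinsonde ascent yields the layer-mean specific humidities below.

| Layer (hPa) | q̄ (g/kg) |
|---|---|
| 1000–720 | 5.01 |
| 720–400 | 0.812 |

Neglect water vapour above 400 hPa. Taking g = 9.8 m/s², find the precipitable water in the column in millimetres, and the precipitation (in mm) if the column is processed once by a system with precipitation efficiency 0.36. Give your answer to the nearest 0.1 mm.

Precipitable water is the column-integrated vapour mass per unit area: PW = (1/g) Σ q̄ Δp, with q in kg/kg and Δp in Pa (1 kg/m² of water = 1 mm).
Layer 1000–720 hPa: Δp = 280 hPa = 28000 Pa, q̄ = 0.00501 kg/kg → 0.00501 × 28000 / 9.8 = 14.31 mm
Layer 720–400 hPa: Δp = 320 hPa = 32000 Pa, q̄ = 0.000812 kg/kg → 0.000812 × 32000 / 9.8 = 2.65 mm
PW = 14.31 + 2.65 = 16.96 ≈ 17.0 mm.
Precipitation = ε × PW = 0.36 × 17.0 = 6.1 mm.

PW ≈ 17.0 mm; precipitation ≈ 6.1 mm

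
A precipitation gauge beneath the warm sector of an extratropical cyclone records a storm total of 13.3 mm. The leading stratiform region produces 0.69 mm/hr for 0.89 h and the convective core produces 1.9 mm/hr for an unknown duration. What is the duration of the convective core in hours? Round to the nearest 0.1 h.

duration ≈ 6.7 h

Known phases: 0.69 × 0.89 = 0.6141 mm.
Remaining depth = 13.3 − 0.6141 = 12.6859 mm.
Duration = 12.6859 / 1.9 = 6.7 h.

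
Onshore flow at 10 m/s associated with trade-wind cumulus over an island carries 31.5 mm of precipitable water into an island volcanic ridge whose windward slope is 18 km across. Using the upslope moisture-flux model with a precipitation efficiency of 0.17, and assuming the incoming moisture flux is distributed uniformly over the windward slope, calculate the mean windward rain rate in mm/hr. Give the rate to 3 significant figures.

R ≈ 10.7 mm/hr

Incoming column moisture flux per unit ridge length: F = V × PW = 10 × 31.5 = 315 mm·m/s.
Spread over the 18 km slope with efficiency ε = 0.17: R = ε·F/W = 0.17 × 315 / 18000 m = 2.975e-03 mm/s.
R = 2.975e-03 × 3600 = 10.7 mm/hr.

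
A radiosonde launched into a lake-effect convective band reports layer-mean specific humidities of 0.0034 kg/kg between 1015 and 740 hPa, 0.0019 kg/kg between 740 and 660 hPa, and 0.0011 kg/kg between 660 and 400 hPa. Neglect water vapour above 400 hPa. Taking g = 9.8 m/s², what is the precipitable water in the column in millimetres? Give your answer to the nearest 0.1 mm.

Precipitable water is the column-integrated vapour mass per unit area: PW = (1/g) Σ q̄ Δp, with q in kg/kg and Δp in Pa (1 kg/m² of water = 1 mm).
Layer 1015–740 hPa: Δp = 275 hPa = 27500 Pa, q̄ = 0.0034 kg/kg → 0.0034 × 27500 / 9.8 = 9.54 mm
Layer 740–660 hPa: Δp = 80 hPa = 8000 Pa, q̄ = 0.0019 kg/kg → 0.0019 × 8000 / 9.8 = 1.55 mm
Layer 660–400 hPa: Δp = 260 hPa = 26000 Pa, q̄ = 0.0011 kg/kg → 0.0011 × 26000 / 9.8 = 2.92 mm
PW = 9.54 + 1.55 + 2.92 = 14.01 ≈ 14.0 mm.

PW ≈ 14.0 mm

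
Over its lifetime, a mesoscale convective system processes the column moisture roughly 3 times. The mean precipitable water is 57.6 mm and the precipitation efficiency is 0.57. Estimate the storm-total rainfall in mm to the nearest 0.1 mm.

rainfall ≈ 98.5 mm

Each cycle deposits ε × PW = 0.57 × 57.6 = 32.832 mm.
Over 3 cycles: 3 × 32.832 = 98.5 mm.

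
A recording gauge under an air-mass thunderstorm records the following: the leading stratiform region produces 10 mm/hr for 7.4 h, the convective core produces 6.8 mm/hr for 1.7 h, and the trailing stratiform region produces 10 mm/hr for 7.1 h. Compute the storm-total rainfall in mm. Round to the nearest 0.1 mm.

Total = Σ Rᵢ Δtᵢ = 10 × 7.4 + 6.8 × 1.7 + 10 × 7.1
      = 74 + 11.56 + 71 = 156.6 mm.

total ≈ 156.6 mm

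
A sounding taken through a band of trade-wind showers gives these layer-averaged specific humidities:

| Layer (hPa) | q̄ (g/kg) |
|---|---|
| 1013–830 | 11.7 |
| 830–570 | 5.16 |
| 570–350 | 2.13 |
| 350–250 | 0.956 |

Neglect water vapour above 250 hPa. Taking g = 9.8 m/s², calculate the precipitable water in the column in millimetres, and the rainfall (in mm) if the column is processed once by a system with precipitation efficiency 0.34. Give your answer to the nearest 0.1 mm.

Precipitable water is the column-integrated vapour mass per unit area: PW = (1/g) Σ q̄ Δp, with q in kg/kg and Δp in Pa (1 kg/m² of water = 1 mm).
Layer 1013–830 hPa: Δp = 183 hPa = 18300 Pa, q̄ = 0.0117 kg/kg → 0.0117 × 18300 / 9.8 = 21.85 mm
Layer 830–570 hPa: Δp = 260 hPa = 26000 Pa, q̄ = 0.00516 kg/kg → 0.00516 × 26000 / 9.8 = 13.69 mm
Layer 570–350 hPa: Δp = 220 hPa = 22000 Pa, q̄ = 0.00213 kg/kg → 0.00213 × 22000 / 9.8 = 4.78 mm
Layer 350–250 hPa: Δp = 100 hPa = 10000 Pa, q̄ = 0.000956 kg/kg → 0.000956 × 10000 / 9.8 = 0.98 mm
PW = 21.85 + 13.69 + 4.78 + 0.98 = 41.30 ≈ 41.3 mm.
Rainfall = ε × PW = 0.34 × 41.3 = 14.0 mm.

PW ≈ 41.3 mm; rainfall ≈ 14.0 mm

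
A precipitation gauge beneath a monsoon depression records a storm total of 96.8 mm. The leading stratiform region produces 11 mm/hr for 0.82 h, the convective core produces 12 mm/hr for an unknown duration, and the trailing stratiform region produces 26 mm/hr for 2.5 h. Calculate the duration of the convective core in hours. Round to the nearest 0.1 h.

duration ≈ 1.9 h

Known phases: 11 × 0.82 + 26 × 2.5 = 9.02 + 65 = 74.02 mm.
Remaining depth = 96.8 − 74.02 = 22.78 mm.
Duration = 22.78 / 12 = 1.9 h.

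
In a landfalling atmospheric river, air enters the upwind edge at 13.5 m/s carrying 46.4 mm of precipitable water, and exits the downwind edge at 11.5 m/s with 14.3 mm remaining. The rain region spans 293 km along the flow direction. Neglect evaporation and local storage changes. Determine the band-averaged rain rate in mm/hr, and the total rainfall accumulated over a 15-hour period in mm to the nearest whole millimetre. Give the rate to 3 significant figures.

R ≈ 5.68 mm/hr; total ≈ 85 mm

Column moisture flux per unit crosswind length is F = V × PW.
Inflow: F_in = 13.5 × 46.4 = 626.4 mm·m/s
Outflow: F_out = 11.5 × 14.3 = 164.45 mm·m/s
Steady-state rate R = (F_in − F_out)/L = (626.4 − 164.45) / 293000 m = 1.577e-03 mm/s.
R = 1.577e-03 × 3600 = 5.68 mm/hr.
Over 15 h: total = 5.68 × 15 = 85.2 ≈ 85 mm.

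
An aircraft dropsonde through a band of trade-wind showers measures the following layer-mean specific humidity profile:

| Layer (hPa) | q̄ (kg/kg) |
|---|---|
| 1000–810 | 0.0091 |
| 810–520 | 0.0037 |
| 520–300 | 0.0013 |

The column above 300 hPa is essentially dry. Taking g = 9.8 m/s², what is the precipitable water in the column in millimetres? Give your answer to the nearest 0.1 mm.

Precipitable water is the column-integrated vapour mass per unit area: PW = (1/g) Σ q̄ Δp, with q in kg/kg and Δp in Pa (1 kg/m² of water = 1 mm).
Layer 1000–810 hPa: Δp = 190 hPa = 19000 Pa, q̄ = 0.0091 kg/kg → 0.0091 × 19000 / 9.8 = 17.64 mm
Layer 810–520 hPa: Δp = 290 hPa = 29000 Pa, q̄ = 0.0037 kg/kg → 0.0037 × 29000 / 9.8 = 10.95 mm
Layer 520–300 hPa: Δp = 220 hPa = 22000 Pa, q̄ = 0.0013 kg/kg → 0.0013 × 22000 / 9.8 = 2.92 mm
PW = 17.64 + 10.95 + 2.92 = 31.51 ≈ 31.5 mm.

PW ≈ 31.5 mm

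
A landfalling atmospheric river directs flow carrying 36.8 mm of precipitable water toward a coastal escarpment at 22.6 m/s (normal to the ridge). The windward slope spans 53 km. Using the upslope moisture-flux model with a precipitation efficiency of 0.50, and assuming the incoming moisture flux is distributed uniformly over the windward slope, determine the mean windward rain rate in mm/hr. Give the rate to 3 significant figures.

Incoming column moisture flux per unit ridge length: F = V × PW = 22.6 × 36.8 = 831.68 mm·m/s.
Spread over the 53 km slope with efficiency ε = 0.50: R = ε·F/W = 0.50 × 831.68 / 53000 m = 7.846e-03 mm/s.
R = 7.846e-03 × 3600 = 28.2 mm/hr.

R ≈ 28.2 mm/hr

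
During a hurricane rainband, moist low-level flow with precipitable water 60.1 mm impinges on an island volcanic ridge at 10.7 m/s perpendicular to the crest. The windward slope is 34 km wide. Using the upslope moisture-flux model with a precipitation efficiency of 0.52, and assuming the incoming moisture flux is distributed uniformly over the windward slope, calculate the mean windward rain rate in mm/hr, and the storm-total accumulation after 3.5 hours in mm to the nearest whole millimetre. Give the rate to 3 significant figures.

R ≈ 35.4 mm/hr; total ≈ 124 mm

Incoming column moisture flux per unit ridge length: F = V × PW = 10.7 × 60.1 = 643.07 mm·m/s.
Spread over the 34 km slope with efficiency ε = 0.52: R = ε·F/W = 0.52 × 643.07 / 34000 m = 9.835e-03 mm/s.
R = 9.835e-03 × 3600 = 35.4 mm/hr.
Over 3.5 h: total = 35.4 × 3.5 = 123.9 ≈ 124 mm.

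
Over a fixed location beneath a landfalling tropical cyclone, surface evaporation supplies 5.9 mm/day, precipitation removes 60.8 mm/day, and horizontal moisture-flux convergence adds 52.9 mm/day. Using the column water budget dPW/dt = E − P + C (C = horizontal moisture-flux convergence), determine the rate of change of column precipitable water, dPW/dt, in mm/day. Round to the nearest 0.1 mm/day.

dPW/dt = E − P + C = 5.9 − 60.8 + (52.9) = -2.0 mm/day.

dPW/dt ≈ -2.0 mm/day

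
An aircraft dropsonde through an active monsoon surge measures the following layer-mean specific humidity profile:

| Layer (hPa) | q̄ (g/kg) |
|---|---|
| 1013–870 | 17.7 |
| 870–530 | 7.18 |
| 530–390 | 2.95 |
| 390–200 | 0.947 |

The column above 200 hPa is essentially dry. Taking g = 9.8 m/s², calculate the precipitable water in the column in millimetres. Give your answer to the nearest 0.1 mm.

Precipitable water is the column-integrated vapour mass per unit area: PW = (1/g) Σ q̄ Δp, with q in kg/kg and Δp in Pa (1 kg/m² of water = 1 mm).
Layer 1013–870 hPa: Δp = 143 hPa = 14300 Pa, q̄ = 0.0177 kg/kg → 0.0177 × 14300 / 9.8 = 25.83 mm
Layer 870–530 hPa: Δp = 340 hPa = 34000 Pa, q̄ = 0.00718 kg/kg → 0.00718 × 34000 / 9.8 = 24.91 mm
Layer 530–390 hPa: Δp = 140 hPa = 14000 Pa, q̄ = 0.00295 kg/kg → 0.00295 × 14000 / 9.8 = 4.21 mm
Layer 390–200 hPa: Δp = 190 hPa = 19000 Pa, q̄ = 0.000947 kg/kg → 0.000947 × 19000 / 9.8 = 1.84 mm
PW = 25.83 + 24.91 + 4.21 + 1.84 = 56.79 ≈ 56.8 mm.

PW ≈ 56.8 mm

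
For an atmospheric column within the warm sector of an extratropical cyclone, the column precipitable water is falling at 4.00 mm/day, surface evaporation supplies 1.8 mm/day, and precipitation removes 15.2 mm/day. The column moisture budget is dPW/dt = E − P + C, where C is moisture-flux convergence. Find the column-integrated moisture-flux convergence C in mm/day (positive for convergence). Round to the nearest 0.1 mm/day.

dPW/dt = -4.00 mm/day.
C = dPW/dt − E + P = (-4.00) − 1.8 + 15.2 = 9.4 mm/day.

C ≈ 9.4 mm/day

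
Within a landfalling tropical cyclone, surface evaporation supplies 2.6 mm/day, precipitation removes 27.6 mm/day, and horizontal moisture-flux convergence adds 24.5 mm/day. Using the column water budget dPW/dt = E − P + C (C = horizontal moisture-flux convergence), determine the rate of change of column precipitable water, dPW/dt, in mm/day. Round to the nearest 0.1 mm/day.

dPW/dt = E − P + C = 2.6 − 27.6 + (24.5) = -0.5 mm/day.

dPW/dt ≈ -0.5 mm/day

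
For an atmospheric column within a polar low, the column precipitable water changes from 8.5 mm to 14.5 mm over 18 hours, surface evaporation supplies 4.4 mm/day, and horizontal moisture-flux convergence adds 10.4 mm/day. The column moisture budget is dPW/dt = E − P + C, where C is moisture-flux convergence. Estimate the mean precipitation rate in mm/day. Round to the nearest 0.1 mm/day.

dPW/dt = (14.5 − 8.5) mm / (18/24 day) = +8.000 mm/day.
P = E + C − dPW/dt = 4.4 + (10.4) − (+8.000) = 6.8 mm/day.

P ≈ 6.8 mm/day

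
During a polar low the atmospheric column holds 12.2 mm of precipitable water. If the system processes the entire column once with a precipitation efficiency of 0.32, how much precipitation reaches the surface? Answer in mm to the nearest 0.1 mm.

precipitation ≈ 3.9 mm

Precipitation = ε × PW = 0.32 × 12.2 = 3.9 mm.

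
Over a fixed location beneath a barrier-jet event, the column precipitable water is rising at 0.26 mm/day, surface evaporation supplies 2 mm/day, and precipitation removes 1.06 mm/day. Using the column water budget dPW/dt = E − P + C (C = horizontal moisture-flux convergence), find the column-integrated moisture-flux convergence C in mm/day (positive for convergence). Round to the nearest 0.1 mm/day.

dPW/dt = +0.26 mm/day.
C = dPW/dt − E + P = (+0.26) − 2 + 1.06 = -0.7 mm/day.

C ≈ -0.7 mm/day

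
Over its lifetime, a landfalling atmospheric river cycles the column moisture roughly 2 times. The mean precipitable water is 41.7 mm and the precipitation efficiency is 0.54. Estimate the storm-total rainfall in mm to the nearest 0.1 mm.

rainfall ≈ 45.0 mm

Each cycle deposits ε × PW = 0.54 × 41.7 = 22.518 mm.
Over 2 cycles: 2 × 22.518 = 45.0 mm.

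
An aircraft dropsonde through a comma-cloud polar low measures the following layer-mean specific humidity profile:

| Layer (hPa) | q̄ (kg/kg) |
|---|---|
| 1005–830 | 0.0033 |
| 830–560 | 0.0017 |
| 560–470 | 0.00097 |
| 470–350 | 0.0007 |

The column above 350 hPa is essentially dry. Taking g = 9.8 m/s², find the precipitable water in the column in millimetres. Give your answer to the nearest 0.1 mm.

Precipitable water is the column-integrated vapour mass per unit area: PW = (1/g) Σ q̄ Δp, with q in kg/kg and Δp in Pa (1 kg/m² of water = 1 mm).
Layer 1005–830 hPa: Δp = 175 hPa = 17500 Pa, q̄ = 0.0033 kg/kg → 0.0033 × 17500 / 9.8 = 5.89 mm
Layer 830–560 hPa: Δp = 270 hPa = 27000 Pa, q̄ = 0.0017 kg/kg → 0.0017 × 27000 / 9.8 = 4.68 mm
Layer 560–470 hPa: Δp = 90 hPa = 9000 Pa, q̄ = 0.00097 kg/kg → 0.00097 × 9000 / 9.8 = 0.89 mm
Layer 470–350 hPa: Δp = 120 hPa = 12000 Pa, q̄ = 0.0007 kg/kg → 0.0007 × 12000 / 9.8 = 0.86 mm
PW = 5.89 + 4.68 + 0.89 + 0.86 = 12.32 ≈ 12.3 mm.

PW ≈ 12.3 mm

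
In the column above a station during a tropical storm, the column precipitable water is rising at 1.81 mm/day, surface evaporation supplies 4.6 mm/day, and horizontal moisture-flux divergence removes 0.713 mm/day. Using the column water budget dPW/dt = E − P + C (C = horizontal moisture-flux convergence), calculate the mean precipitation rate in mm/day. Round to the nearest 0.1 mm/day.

P ≈ 2.1 mm/day

dPW/dt = +1.81 mm/day.
P = E + C − dPW/dt = 4.6 + (-0.713) − (+1.81) = 2.1 mm/day.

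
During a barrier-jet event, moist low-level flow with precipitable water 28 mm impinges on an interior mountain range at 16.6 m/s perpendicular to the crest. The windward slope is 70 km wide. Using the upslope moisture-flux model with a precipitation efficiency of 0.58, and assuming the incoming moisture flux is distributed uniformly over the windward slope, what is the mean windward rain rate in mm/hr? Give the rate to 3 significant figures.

Incoming column moisture flux per unit ridge length: F = V × PW = 16.6 × 28 = 464.8 mm·m/s.
Spread over the 70 km slope with efficiency ε = 0.58: R = ε·F/W = 0.58 × 464.8 / 70000 m = 3.851e-03 mm/s.
R = 3.851e-03 × 3600 = 13.9 mm/hr.

R ≈ 13.9 mm/hr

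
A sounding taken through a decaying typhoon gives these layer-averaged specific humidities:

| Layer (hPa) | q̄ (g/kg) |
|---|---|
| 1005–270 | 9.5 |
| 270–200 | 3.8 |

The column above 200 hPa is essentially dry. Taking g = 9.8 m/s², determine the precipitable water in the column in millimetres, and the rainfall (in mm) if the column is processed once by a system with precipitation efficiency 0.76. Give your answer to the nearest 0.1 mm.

Precipitable water is the column-integrated vapour mass per unit area: PW = (1/g) Σ q̄ Δp, with q in kg/kg and Δp in Pa (1 kg/m² of water = 1 mm).
Layer 1005–270 hPa: Δp = 735 hPa = 73500 Pa, q̄ = 0.0095 kg/kg → 0.0095 × 73500 / 9.8 = 71.25 mm
Layer 270–200 hPa: Δp = 70 hPa = 7000 Pa, q̄ = 0.0038 kg/kg → 0.0038 × 7000 / 9.8 = 2.71 mm
PW = 71.25 + 2.71 = 73.96 ≈ 74.0 mm.
Rainfall = ε × PW = 0.76 × 74.0 = 56.2 mm.

PW ≈ 74.0 mm; rainfall ≈ 56.2 mm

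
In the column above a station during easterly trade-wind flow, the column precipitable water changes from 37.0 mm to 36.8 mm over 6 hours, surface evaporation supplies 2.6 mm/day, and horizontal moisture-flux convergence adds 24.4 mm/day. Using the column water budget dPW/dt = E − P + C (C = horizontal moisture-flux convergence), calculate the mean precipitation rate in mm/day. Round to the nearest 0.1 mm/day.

dPW/dt = (36.8 − 37.0) mm / (6/24 day) = -0.800 mm/day.
P = E + C − dPW/dt = 2.6 + (24.4) − (-0.800) = 27.8 mm/day.

P ≈ 27.8 mm/day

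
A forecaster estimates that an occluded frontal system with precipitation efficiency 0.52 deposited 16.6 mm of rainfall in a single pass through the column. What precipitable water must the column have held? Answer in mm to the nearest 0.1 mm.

PW = rainfall / ε = 16.6 / 0.52 = 31.9 mm.

PW ≈ 31.9 mm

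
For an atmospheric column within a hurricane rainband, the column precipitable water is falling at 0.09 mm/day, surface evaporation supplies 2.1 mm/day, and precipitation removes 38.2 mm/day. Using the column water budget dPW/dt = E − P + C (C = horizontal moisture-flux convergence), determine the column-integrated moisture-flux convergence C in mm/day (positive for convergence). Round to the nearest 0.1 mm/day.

dPW/dt = -0.09 mm/day.
C = dPW/dt − E + P = (-0.09) − 2.1 + 38.2 = 36.0 mm/day.

C ≈ 36.0 mm/day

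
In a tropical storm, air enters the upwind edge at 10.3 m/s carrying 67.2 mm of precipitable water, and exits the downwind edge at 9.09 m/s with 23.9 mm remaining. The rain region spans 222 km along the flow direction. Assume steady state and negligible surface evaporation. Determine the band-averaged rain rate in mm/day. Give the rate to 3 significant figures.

R ≈ 185 mm/day

Column moisture flux per unit crosswind length is F = V × PW.
Inflow: F_in = 10.3 × 67.2 = 692.16 mm·m/s
Outflow: F_out = 9.09 × 23.9 = 217.251 mm·m/s
Steady-state rate R = (F_in − F_out)/L = (692.16 − 217.251) / 222000 m = 2.139e-03 mm/s.
R = 2.139e-03 × 3600 × 24 = 185 mm/day.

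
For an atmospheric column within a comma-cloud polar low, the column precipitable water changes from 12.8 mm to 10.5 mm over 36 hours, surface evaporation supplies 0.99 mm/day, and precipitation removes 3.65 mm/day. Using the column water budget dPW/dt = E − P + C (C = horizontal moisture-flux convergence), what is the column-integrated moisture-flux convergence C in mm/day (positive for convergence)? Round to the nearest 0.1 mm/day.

C ≈ 1.1 mm/day

dPW/dt = (10.5 − 12.8) mm / (36/24 day) = -1.533 mm/day.
C = dPW/dt − E + P = (-1.533) − 0.99 + 3.65 = 1.1 mm/day.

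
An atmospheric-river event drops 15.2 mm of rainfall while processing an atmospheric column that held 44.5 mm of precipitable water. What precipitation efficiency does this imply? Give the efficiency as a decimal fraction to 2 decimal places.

ε = rainfall / PW = 15.2 / 44.5 = 0.34.

ε ≈ 0.34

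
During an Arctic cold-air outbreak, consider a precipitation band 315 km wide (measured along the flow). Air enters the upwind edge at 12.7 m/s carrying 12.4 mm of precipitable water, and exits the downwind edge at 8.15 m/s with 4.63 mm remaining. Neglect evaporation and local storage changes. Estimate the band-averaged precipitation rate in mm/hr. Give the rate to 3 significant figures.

Column moisture flux per unit crosswind length is F = V × PW.
Inflow: F_in = 12.7 × 12.4 = 157.48 mm·m/s
Outflow: F_out = 8.15 × 4.63 = 37.7345 mm·m/s
Steady-state rate R = (F_in − F_out)/L = (157.48 − 37.7345) / 315000 m = 3.801e-04 mm/s.
R = 3.801e-04 × 3600 = 1.37 mm/hr.

R ≈ 1.37 mm/hr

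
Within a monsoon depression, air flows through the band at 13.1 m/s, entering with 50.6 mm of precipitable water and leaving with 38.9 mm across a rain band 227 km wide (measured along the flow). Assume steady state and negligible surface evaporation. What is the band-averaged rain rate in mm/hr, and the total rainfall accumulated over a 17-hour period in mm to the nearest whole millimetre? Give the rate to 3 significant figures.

Column moisture flux per unit crosswind length is F = V × PW.
Inflow: F_in = 13.1 × 50.6 = 662.86 mm·m/s
Outflow: F_out = 13.1 × 38.9 = 509.59 mm·m/s
Steady-state rate R = (F_in − F_out)/L = (662.86 − 509.59) / 227000 m = 6.752e-04 mm/s.
R = 6.752e-04 × 3600 = 2.43 mm/hr.
Over 17 h: total = 2.43 × 17 = 41.31 ≈ 41 mm.

R ≈ 2.43 mm/hr; total ≈ 41 mm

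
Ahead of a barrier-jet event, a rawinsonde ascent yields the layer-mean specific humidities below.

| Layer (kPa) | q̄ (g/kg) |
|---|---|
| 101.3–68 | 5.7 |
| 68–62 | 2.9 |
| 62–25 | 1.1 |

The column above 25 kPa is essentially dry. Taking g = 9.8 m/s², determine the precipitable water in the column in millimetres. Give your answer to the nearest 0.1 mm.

PW ≈ 25.3 mm

Precipitable water is the column-integrated vapour mass per unit area: PW = (1/g) Σ q̄ Δp, with q in kg/kg and Δp in Pa (1 kg/m² of water = 1 mm).
Layer 101.3–68 kPa: Δp = 333 hPa = 33300 Pa, q̄ = 0.0057 kg/kg → 0.0057 × 33300 / 9.8 = 19.37 mm
Layer 68–62 kPa: Δp = 60 hPa = 6000 Pa, q̄ = 0.0029 kg/kg → 0.0029 × 6000 / 9.8 = 1.78 mm
Layer 62–25 kPa: Δp = 370 hPa = 37000 Pa, q̄ = 0.0011 kg/kg → 0.0011 × 37000 / 9.8 = 4.15 mm
PW = 19.37 + 1.78 + 4.15 = 25.30 ≈ 25.3 mm.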